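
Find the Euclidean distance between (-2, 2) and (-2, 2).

√(Σ(x_i - y_i)²) = √((-2 - (-2))² + (2 - 2)²)
= √(0² + 0²) = √(0 + 0) = √0 = 0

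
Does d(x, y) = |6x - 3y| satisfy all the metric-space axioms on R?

No. d fails symmetry: d(7, 3) = |6·7 - 3·3| = |33| = 33, but d(3, 7) = |6·3 - 3·7| = |-3| = 3. Since 33 ≠ 3, d(x,y) ≠ d(y,x) in general.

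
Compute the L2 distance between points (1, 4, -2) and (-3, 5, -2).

(Σ|x_i - y_i|^2)^(1/2) = (|1 - (-3)|^2 + |4 - 5|^2 + |-2 - (-2)|^2)^(1/2)
= (4^2 + 1^2 + 0^2)^(1/2) = (16 + 1 + 0)^(1/2) = (17)^(1/2) ≈ 4.1231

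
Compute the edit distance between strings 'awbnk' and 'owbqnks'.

Let D[i][j] be the edit distance between the first i characters of 'awbnk' and the first j characters of 'owbqnks', with D[i][0] = i, D[0][j] = j, and D[i][j] = D[i-1][j-1] if the characters match, else 1 + min(D[i-1][j], D[i][j-1], D[i-1][j-1]). Filling the table (rows: prefixes of 'awbnk', columns: prefixes of 'owbqnks'):
     ε  o  w  b  q  n  k  s
  ε  0  1  2  3  4  5  6  7
  a  1  1  2  3  4  5  6  7
  w  2  2  1  2  3  4  5  6
  b  3  3  2  1  2  3  4  5
  n  4  4  3  2  2  2  3  4
  k  5  5  4  3  3  3  2  3
The bottom-right entry gives D[5][7] = 3, so no sequence of fewer than 3 edits works. Backtracking through the table gives one optimal edit sequence (3 edits):
  awbnk → owbnk (sub a→o @1)
  owbnk → owbqnk (ins q @4)
  owbqnk → owbqnks (ins s @7)
Edit distance = 3.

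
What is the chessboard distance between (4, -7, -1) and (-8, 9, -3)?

max(|x_i - y_i|) = max(|4 - (-8)|, |-7 - 9|, |-1 - (-3)|) = max(12, 16, 2) = 16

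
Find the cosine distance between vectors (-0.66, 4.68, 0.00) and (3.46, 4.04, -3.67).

With u = (-0.66, 4.68, 0.00), v = (3.46, 4.04, -3.67):
u·v = (-0.66)·3.46 + 4.68·4.04 + 0·(-3.67) = (-2.2836) + 18.9072 + 0 = 16.6236.
|u| = √((-0.66)² + 4.68² + 0²) = √(0.4356 + 21.9024 + 0) = √22.338, |v| = √(3.46² + 4.04² + (-3.67)²) = √(11.9716 + 16.3216 + 13.4689) = √41.7621.
cos θ = (u·v)/(|u||v|) = 16.6236/(√22.338·√41.7621) ≈ 0.5443
Cosine distance = 1 - cos θ ≈ 1 - 0.5443 = 0.4557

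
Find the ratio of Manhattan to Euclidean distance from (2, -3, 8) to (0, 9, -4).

L1 = |2 - 0| + |-3 - 9| + |8 - (-4)| = 2 + 12 + 12 = 26
L2 = √(2² + 12² + 12²) = √292 ≈ 17.088
L1 ≥ L2 always (equality iff movement is along one axis); L1 > L2 here.
Ratio L1/L2 = 26/√292 ≈ 1.5215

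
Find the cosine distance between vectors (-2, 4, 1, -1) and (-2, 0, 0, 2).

With u = (-2, 4, 1, -1), v = (-2, 0, 0, 2):
u·v = (-2)·(-2) + 4·0 + 1·0 + (-1)·2 = 4 + 0 + 0 + (-2) = 2.
|u| = √((-2)² + 4² + 1² + (-1)²) = √22, |v| = √((-2)² + 0² + 0² + 2²) = √8, so |u||v| = √(22·8) = √176.
cos θ = (u·v)/(|u||v|) = 2/√176 ≈ 0.1508
Cosine distance = 1 - cos θ ≈ 1 - 0.1508 = 0.8492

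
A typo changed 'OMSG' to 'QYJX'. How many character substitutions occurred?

Differing positions: 1, 2, 3, 4. Hamming distance = 4.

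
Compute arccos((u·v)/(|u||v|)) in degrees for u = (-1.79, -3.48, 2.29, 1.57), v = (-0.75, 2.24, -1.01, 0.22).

With u = (-1.79, -3.48, 2.29, 1.57), v = (-0.75, 2.24, -1.01, 0.22):
u·v = (-1.79)·(-0.75) + (-3.48)·2.24 + 2.29·(-1.01) + 1.57·0.22 = 1.3425 + (-7.7952) + (-2.3129) + 0.3454 = -8.4202.
|u| = √((-1.79)² + (-3.48)² + 2.29² + 1.57²) = √(3.2041 + 12.1104 + 5.2441 + 2.4649) = √23.0235, |v| = √((-0.75)² + 2.24² + (-1.01)² + 0.22²) = √(0.5625 + 5.0176 + 1.0201 + 0.0484) = √6.6486.
cos θ = (u·v)/(|u||v|) = -8.4202/(√23.0235·√6.6486) ≈ -0.680568
θ = arccos(-0.680568) ≈ 132.89°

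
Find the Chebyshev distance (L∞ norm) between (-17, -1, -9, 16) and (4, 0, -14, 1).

max(|x_i - y_i|) = max(|-17 - 4|, |-1 - 0|, |-9 - (-14)|, |16 - 1|) = max(21, 1, 5, 15) = 21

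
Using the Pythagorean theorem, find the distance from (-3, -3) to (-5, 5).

√(Σ(x_i - y_i)²) = √((-3 - (-5))² + (-3 - 5)²)
= √(2² + (-8)²) = √(4 + 64) = √68 ≈ 8.2462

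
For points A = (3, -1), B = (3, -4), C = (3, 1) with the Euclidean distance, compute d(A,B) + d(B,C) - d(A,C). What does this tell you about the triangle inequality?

d(A,B) = √(0² + 3²) = √9 = 3, d(B,C) = √(0² + 5²) = √25 = 5, d(A,C) = √(0² + 2²) = √4 = 2.
d(A,B) + d(B,C) - d(A,C) = 3 + 5 - 2 = 8 - 2 = 6. This is ≥ 0, so the triangle inequality holds for these points.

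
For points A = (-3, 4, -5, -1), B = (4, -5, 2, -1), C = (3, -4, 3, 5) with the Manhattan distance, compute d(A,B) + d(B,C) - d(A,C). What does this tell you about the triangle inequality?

d(A,B) = 7 + 9 + 7 + 0 = 23, d(B,C) = 1 + 1 + 1 + 6 = 9, d(A,C) = 6 + 8 + 8 + 6 = 28.
d(A,B) + d(B,C) - d(A,C) = 23 + 9 - 28 = 32 - 28 = 4. This is ≥ 0, so the triangle inequality holds for these points.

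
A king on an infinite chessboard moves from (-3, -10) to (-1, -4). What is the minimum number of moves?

max(|x_i - y_i|) = max(|-3 - (-1)|, |-10 - (-4)|) = max(2, 6) = 6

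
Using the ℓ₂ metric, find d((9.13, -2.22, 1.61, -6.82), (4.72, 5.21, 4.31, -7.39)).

√(Σ(x_i - y_i)²) = √((9.13 - 4.72)² + (-2.22 - 5.21)² + (1.61 - 4.31)² + (-6.82 - (-7.39))²)
= √(4.41² + (-7.43)² + (-2.7)² + 0.57²) = √(19.4481 + 55.2049 + 7.29 + 0.3249) = √82.2679 ≈ 9.0702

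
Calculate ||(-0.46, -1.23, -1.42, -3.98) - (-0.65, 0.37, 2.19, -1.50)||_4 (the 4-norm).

(Σ|x_i - y_i|^4)^(1/4) = (|-0.46 - (-0.65)|^4 + |-1.23 - 0.37|^4 + |-1.42 - 2.19|^4 + |-3.98 - (-1.5)|^4)^(1/4)
= (0.19^4 + 1.6^4 + 3.61^4 + 2.48^4)^(1/4) ≈ (0.0013 + 6.5536 + 169.8356 + 37.8274)^(1/4) = (214.2179)^(1/4) ≈ 3.8257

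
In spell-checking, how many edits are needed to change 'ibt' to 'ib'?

Let D[i][j] be the edit distance between the first i characters of 'ibt' and the first j characters of 'ib', with D[i][0] = i, D[0][j] = j, and D[i][j] = D[i-1][j-1] if the characters match, else 1 + min(D[i-1][j], D[i][j-1], D[i-1][j-1]). Filling the table (rows: prefixes of 'ibt', columns: prefixes of 'ib'):
     ε  i  b
  ε  0  1  2
  i  1  0  1
  b  2  1  0
  t  3  2  1
The bottom-right entry gives D[3][2] = 1, so no sequence of fewer than 1 edit works. Backtracking through the table gives one optimal edit sequence (1 edit):
  ibt → ib (del t @3)
Edit distance = 1.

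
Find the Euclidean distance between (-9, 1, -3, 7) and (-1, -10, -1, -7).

√(Σ(x_i - y_i)²) = √((-9 - (-1))² + (1 - (-10))² + (-3 - (-1))² + (7 - (-7))²)
= √((-8)² + 11² + (-2)² + 14²) = √(64 + 121 + 4 + 196) = √385 ≈ 19.6214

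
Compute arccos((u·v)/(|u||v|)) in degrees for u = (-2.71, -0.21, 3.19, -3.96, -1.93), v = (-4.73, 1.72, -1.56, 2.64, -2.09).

With u = (-2.71, -0.21, 3.19, -3.96, -1.93), v = (-4.73, 1.72, -1.56, 2.64, -2.09):
u·v = (-2.71)·(-4.73) + (-0.21)·1.72 + 3.19·(-1.56) + (-3.96)·2.64 + (-1.93)·(-2.09) = 12.8183 + (-0.3612) + (-4.9764) + (-10.4544) + 4.0337 = 1.06.
|u| = √((-2.71)² + (-0.21)² + 3.19² + (-3.96)² + (-1.93)²) = √(7.3441 + 0.0441 + 10.1761 + 15.6816 + 3.7249) = √36.9708, |v| = √((-4.73)² + 1.72² + (-1.56)² + 2.64² + (-2.09)²) = √(22.3729 + 2.9584 + 2.4336 + 6.9696 + 4.3681) = √39.1026.
cos θ = (u·v)/(|u||v|) = 1.06/(√36.9708·√39.1026) ≈ 0.027879
θ = arccos(0.027879) ≈ 88.4°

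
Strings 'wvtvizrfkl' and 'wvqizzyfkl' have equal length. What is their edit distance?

Let D[i][j] be the edit distance between the first i characters of 'wvtvizrfkl' and the first j characters of 'wvqizzyfkl', with D[i][0] = i, D[0][j] = j, and D[i][j] = D[i-1][j-1] if the characters match, else 1 + min(D[i-1][j], D[i][j-1], D[i-1][j-1]). Filling the table (rows: prefixes of 'wvtvizrfkl', columns: prefixes of 'wvqizzyfkl'):
     ε  w  v  q  i  z  z  y  f  k  l
  ε  0  1  2  3  4  5  6  7  8  9 10
  w  1  0  1  2  3  4  5  6  7  8  9
  v  2  1  0  1  2  3  4  5  6  7  8
  t  3  2  1  1  2  3  4  5  6  7  8
  v  4  3  2  2  2  3  4  5  6  7  8
  i  5  4  3  3  2  3  4  5  6  7  8
  z  6  5  4  4  3  2  3  4  5  6  7
  r  7  6  5  5  4  3  3  4  5  6  7
  f  8  7  6  6  5  4  4  4  4  5  6
  k  9  8  7  7  6  5  5  5  5  4  5
  l 10  9  8  8  7  6  6  6  6  5  4
The bottom-right entry gives D[10][10] = 4, so no sequence of fewer than 4 edits works. Backtracking through the table gives one optimal edit sequence (4 edits):
  wvtvizrfkl → wvqvizrfkl (sub t→q @3)
  wvqvizrfkl → wvqiizrfkl (sub v→i @4)
  wvqiizrfkl → wvqizzrfkl (sub i→z @5)
  wvqizzrfkl → wvqizzyfkl (sub r→y @7)
Edit distance = 4.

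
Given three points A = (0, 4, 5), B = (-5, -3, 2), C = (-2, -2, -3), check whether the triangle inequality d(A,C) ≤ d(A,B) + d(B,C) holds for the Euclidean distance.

d(A,B) = √(5² + 7² + 3²) = √83 ≈ 9.1104, d(B,C) = √(3² + 1² + 5²) = √35 ≈ 5.9161, d(A,C) = √(2² + 6² + 8²) = √104 ≈ 10.198.
d(A,C) ≈ 10.198 ≤ 9.1104 + 5.9161 = 15.0265. Triangle inequality is satisfied.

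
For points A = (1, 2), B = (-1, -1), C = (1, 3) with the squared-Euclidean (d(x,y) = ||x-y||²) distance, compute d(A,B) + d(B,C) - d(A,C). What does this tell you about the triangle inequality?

d(A,B) = 2² + 3² = 13, d(B,C) = 2² + 4² = 20, d(A,C) = 0² + 1² = 1.
d(A,B) + d(B,C) - d(A,C) = 13 + 20 - 1 = 33 - 1 = 32. This is ≥ 0, so the triangle inequality holds for these points.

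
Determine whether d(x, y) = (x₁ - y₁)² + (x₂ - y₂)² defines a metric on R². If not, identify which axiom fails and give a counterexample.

No. The squared Euclidean distance fails the triangle inequality. Counterexample: x = (0, 0), y = (1, 5), z = (2, 10). d(x,z) = 2² + 10² = 104, but d(x,y) + d(y,z) = (1² + 5²) + (1² + 5²) = 26 + 26 = 52. Since 104 > 52, the triangle inequality is violated. (Note: √d, the ordinary Euclidean distance, IS a metric.)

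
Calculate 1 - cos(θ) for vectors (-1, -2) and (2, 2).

With u = (-1, -2), v = (2, 2):
u·v = (-1)·2 + (-2)·2 = (-2) + (-4) = -6.
|u| = √((-1)² + (-2)²) = √5, |v| = √(2² + 2²) = √8, so |u||v| = √(5·8) = √40.
cos θ = (u·v)/(|u||v|) = -6/√40 ≈ -0.9487
Cosine distance = 1 - cos θ ≈ 1 - (-0.9487) = 1.9487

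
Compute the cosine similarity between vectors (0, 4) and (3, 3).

With u = (0, 4), v = (3, 3):
u·v = 0·3 + 4·3 = 0 + 12 = 12.
|u| = √(0² + 4²) = √16, |v| = √(3² + 3²) = √18, so |u||v| = √(16·18) = √288.
cos θ = (u·v)/(|u||v|) = 12/√288 ≈ 0.7071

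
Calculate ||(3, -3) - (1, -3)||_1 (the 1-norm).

Σ|x_i - y_i| = |3 - 1| + |-3 - (-3)| = 2 + 0 = 2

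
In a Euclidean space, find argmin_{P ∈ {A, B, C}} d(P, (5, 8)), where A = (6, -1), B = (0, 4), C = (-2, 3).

Distances: d(A) ≈ 9.0554, d(B) ≈ 6.4031, d(C) ≈ 8.6023. Nearest: B = (0, 4) with distance 6.4031.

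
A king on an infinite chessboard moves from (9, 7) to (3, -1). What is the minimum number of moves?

max(|x_i - y_i|) = max(|9 - 3|, |7 - (-1)|) = max(6, 8) = 8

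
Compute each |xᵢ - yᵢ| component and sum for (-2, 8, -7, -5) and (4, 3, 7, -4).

Σ|x_i - y_i| = |-2 - 4| + |8 - 3| + |-7 - 7| + |-5 - (-4)| = 6 + 5 + 14 + 1 = 26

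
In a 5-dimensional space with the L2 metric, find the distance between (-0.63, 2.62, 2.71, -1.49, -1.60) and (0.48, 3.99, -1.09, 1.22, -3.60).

(Σ|x_i - y_i|^2)^(1/2) = (|-0.63 - 0.48|^2 + |2.62 - 3.99|^2 + |2.71 - (-1.09)|^2 + |-1.49 - 1.22|^2 + |-1.6 - (-3.6)|^2)^(1/2)
= (1.11^2 + 1.37^2 + 3.8^2 + 2.71^2 + 2^2)^(1/2) = (1.2321 + 1.8769 + 14.44 + 7.3441 + 4)^(1/2) = (28.8931)^(1/2) ≈ 5.3752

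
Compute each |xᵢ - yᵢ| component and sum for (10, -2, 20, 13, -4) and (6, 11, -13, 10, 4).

Σ|x_i - y_i| = |10 - 6| + |-2 - 11| + |20 - (-13)| + |13 - 10| + |-4 - 4| = 4 + 13 + 33 + 3 + 8 = 61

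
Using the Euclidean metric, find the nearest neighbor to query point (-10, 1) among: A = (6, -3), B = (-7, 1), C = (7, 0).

Distances: d(A) ≈ 16.4924, d(B) = 3, d(C) ≈ 17.0294. Nearest: B = (-7, 1) with distance 3.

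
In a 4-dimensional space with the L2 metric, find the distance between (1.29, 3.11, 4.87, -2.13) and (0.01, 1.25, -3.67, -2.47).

(Σ|x_i - y_i|^2)^(1/2) = (|1.29 - 0.01|^2 + |3.11 - 1.25|^2 + |4.87 - (-3.67)|^2 + |-2.13 - (-2.47)|^2)^(1/2)
= (1.28^2 + 1.86^2 + 8.54^2 + 0.34^2)^(1/2) = (1.6384 + 3.4596 + 72.9316 + 0.1156)^(1/2) = (78.1452)^(1/2) ≈ 8.84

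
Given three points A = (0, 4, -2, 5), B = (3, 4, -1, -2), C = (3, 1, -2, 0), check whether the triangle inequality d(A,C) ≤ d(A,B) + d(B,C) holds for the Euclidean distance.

d(A,B) = √(3² + 0² + 1² + 7²) = √59 ≈ 7.6811, d(B,C) = √(0² + 3² + 1² + 2²) = √14 ≈ 3.7417, d(A,C) = √(3² + 3² + 0² + 5²) = √43 ≈ 6.5574.
d(A,C) ≈ 6.5574 ≤ 7.6811 + 3.7417 = 11.4228. Triangle inequality is satisfied.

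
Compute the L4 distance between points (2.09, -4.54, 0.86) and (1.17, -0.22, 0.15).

(Σ|x_i - y_i|^4)^(1/4) = (|2.09 - 1.17|^4 + |-4.54 - (-0.22)|^4 + |0.86 - 0.15|^4)^(1/4)
= (0.92^4 + 4.32^4 + 0.71^4)^(1/4) ≈ (0.7164 + 348.2852 + 0.2541)^(1/4) = (349.2557)^(1/4) ≈ 4.323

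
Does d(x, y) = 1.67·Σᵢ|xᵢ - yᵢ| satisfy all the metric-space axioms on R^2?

Yes. The L1 (Manhattan) norm induces a metric on R^2, and multiplying a metric by a positive constant 1.67 > 0 preserves all four axioms: non-negativity (1.67·||x-y|| ≥ 0), identity (1.67·||x-y|| = 0 ⟺ ||x-y|| = 0 ⟺ x = y), symmetry (||x-y|| = ||y-x||), and the triangle inequality (1.67·||x-z|| ≤ 1.67·||x-y|| + 1.67·||y-z||). So d is a metric.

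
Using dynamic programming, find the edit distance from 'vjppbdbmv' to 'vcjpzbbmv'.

Let D[i][j] be the edit distance between the first i characters of 'vjppbdbmv' and the first j characters of 'vcjpzbbmv', with D[i][0] = i, D[0][j] = j, and D[i][j] = D[i-1][j-1] if the characters match, else 1 + min(D[i-1][j], D[i][j-1], D[i-1][j-1]). Filling the table (rows: prefixes of 'vjppbdbmv', columns: prefixes of 'vcjpzbbmv'):
     ε  v  c  j  p  z  b  b  m  v
  ε  0  1  2  3  4  5  6  7  8  9
  v  1  0  1  2  3  4  5  6  7  8
  j  2  1  1  1  2  3  4  5  6  7
  p  3  2  2  2  1  2  3  4  5  6
  p  4  3  3  3  2  2  3  4  5  6
  b  5  4  4  4  3  3  2  3  4  5
  d  6  5  5  5  4  4  3  3  4  5
  b  7  6  6  6  5  5  4  3  4  5
  m  8  7  7  7  6  6  5  4  3  4
  v  9  8  8  8  7  7  6  5  4  3
The bottom-right entry gives D[9][9] = 3, so no sequence of fewer than 3 edits works. Backtracking through the table gives one optimal edit sequence (3 edits):
  vjppbdbmv → vcjppbdbmv (ins c @2)
  vcjppbdbmv → vcjpzbdbmv (sub p→z @5)
  vcjpzbdbmv → vcjpzbbmv (del d @7)
Edit distance = 3.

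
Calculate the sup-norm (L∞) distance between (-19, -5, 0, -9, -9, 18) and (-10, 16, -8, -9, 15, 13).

max(|x_i - y_i|) = max(|-19 - (-10)|, |-5 - 16|, |0 - (-8)|, |-9 - (-9)|, |-9 - 15|, |18 - 13|) = max(9, 21, 8, 0, 24, 5) = 24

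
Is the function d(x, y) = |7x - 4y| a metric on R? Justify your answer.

No. d fails symmetry: d(8, 4) = |7·8 - 4·4| = |40| = 40, but d(4, 8) = |7·4 - 4·8| = |-4| = 4. Since 40 ≠ 4, d(x,y) ≠ d(y,x) in general.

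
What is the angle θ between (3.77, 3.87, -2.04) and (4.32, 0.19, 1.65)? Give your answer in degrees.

With u = (3.77, 3.87, -2.04), v = (4.32, 0.19, 1.65):
u·v = 3.77·4.32 + 3.87·0.19 + (-2.04)·1.65 = 16.2864 + 0.7353 + (-3.366) = 13.6557.
|u| = √(3.77² + 3.87² + (-2.04)²) = √(14.2129 + 14.9769 + 4.1616) = √33.3514, |v| = √(4.32² + 0.19² + 1.65²) = √(18.6624 + 0.0361 + 2.7225) = √21.421.
cos θ = (u·v)/(|u||v|) = 13.6557/(√33.3514·√21.421) ≈ 0.510901
θ = arccos(0.510901) ≈ 59.28°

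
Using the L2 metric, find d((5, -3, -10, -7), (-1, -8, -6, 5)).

√(Σ(x_i - y_i)²) = √((5 - (-1))² + (-3 - (-8))² + (-10 - (-6))² + (-7 - 5)²)
= √(6² + 5² + (-4)² + (-12)²) = √(36 + 25 + 16 + 144) = √221 ≈ 14.8661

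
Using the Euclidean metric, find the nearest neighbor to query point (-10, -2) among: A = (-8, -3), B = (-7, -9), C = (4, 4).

Distances: d(A) ≈ 2.2361, d(B) ≈ 7.6158, d(C) ≈ 15.2315. Nearest: A = (-8, -3) with distance 2.2361.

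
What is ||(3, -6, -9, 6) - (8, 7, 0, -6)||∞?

max(|x_i - y_i|) = max(|3 - 8|, |-6 - 7|, |-9 - 0|, |6 - (-6)|) = max(5, 13, 9, 12) = 13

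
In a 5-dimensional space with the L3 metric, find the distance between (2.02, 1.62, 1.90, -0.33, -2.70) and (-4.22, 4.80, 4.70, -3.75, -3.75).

(Σ|x_i - y_i|^3)^(1/3) = (|2.02 - (-4.22)|^3 + |1.62 - 4.8|^3 + |1.9 - 4.7|^3 + |-0.33 - (-3.75)|^3 + |-2.7 - (-3.75)|^3)^(1/3)
= (6.24^3 + 3.18^3 + 2.8^3 + 3.42^3 + 1.05^3)^(1/3) ≈ (242.9706 + 32.1574 + 21.952 + 40.0017 + 1.1576)^(1/3) = (338.2393)^(1/3) ≈ 6.9675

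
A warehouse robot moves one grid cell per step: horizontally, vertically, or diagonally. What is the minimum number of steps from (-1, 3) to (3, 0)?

max(|x_i - y_i|) = max(|-1 - 3|, |3 - 0|) = max(4, 3) = 4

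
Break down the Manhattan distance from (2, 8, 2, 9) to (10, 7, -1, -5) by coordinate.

Σ|x_i - y_i| = |2 - 10| + |8 - 7| + |2 - (-1)| + |9 - (-5)| = 8 + 1 + 3 + 14 = 26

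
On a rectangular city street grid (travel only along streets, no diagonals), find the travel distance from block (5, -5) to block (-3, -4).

Σ|x_i - y_i| = |5 - (-3)| + |-5 - (-4)| = 8 + 1 = 9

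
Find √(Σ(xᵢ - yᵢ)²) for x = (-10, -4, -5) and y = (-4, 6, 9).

√(Σ(x_i - y_i)²) = √((-10 - (-4))² + (-4 - 6)² + (-5 - 9)²)
= √((-6)² + (-10)² + (-14)²) = √(36 + 100 + 196) = √332 ≈ 18.2209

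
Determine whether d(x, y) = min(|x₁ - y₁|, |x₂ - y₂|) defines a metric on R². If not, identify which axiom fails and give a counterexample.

No. d fails identity of indiscernibles: take x = (-5, 0) and y = (-5, 4). Then d(x,y) = min(|-5 - (-5)|, |0 - 4|) = min(0, 4) = 0, yet x ≠ y.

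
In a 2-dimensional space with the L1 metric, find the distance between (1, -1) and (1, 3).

Σ|x_i - y_i| = |1 - 1| + |-1 - 3| = 0 + 4 = 4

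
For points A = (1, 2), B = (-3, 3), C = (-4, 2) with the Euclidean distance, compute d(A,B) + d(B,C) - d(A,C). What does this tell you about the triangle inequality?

d(A,B) = √(4² + 1²) = √17 ≈ 4.1231, d(B,C) = √(1² + 1²) = √2 ≈ 1.4142, d(A,C) = √(5² + 0²) = √25 = 5.
d(A,B) + d(B,C) - d(A,C) = 4.1231 + 1.4142 - 5 = 5.5373 - 5 = 0.5373 (to 4 decimal places). This is ≥ 0, so the triangle inequality holds for these points.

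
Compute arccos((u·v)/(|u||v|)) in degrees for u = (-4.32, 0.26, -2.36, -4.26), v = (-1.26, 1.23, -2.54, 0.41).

With u = (-4.32, 0.26, -2.36, -4.26), v = (-1.26, 1.23, -2.54, 0.41):
u·v = (-4.32)·(-1.26) + 0.26·1.23 + (-2.36)·(-2.54) + (-4.26)·0.41 = 5.4432 + 0.3198 + 5.9944 + (-1.7466) = 10.0108.
|u| = √((-4.32)² + 0.26² + (-2.36)² + (-4.26)²) = √(18.6624 + 0.0676 + 5.5696 + 18.1476) = √42.4472, |v| = √((-1.26)² + 1.23² + (-2.54)² + 0.41²) = √(1.5876 + 1.5129 + 6.4516 + 0.1681) = √9.7202.
cos θ = (u·v)/(|u||v|) = 10.0108/(√42.4472·√9.7202) ≈ 0.492841
θ = arccos(0.492841) ≈ 60.47°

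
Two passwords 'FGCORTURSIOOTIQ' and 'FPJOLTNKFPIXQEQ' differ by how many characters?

Differing positions: 2, 3, 5, 7, 8, 9, 10, 11, 12, 13, 14. Hamming distance = 11.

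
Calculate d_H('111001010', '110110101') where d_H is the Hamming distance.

Differing positions: 3, 4, 5, 6, 7, 8, 9. Hamming distance = 7.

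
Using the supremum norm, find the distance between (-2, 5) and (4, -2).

max(|x_i - y_i|) = max(|-2 - 4|, |5 - (-2)|) = max(6, 7) = 7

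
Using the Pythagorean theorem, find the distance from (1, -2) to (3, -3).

√(Σ(x_i - y_i)²) = √((1 - 3)² + (-2 - (-3))²)
= √((-2)² + 1²) = √(4 + 1) = √5 ≈ 2.2361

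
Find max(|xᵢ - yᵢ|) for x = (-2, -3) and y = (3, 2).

max(|x_i - y_i|) = max(|-2 - 3|, |-3 - 2|) = max(5, 5) = 5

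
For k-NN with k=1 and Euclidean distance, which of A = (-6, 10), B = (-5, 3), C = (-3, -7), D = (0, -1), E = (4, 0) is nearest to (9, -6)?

Distances: d(A) ≈ 21.9317, d(B) ≈ 16.6433, d(C) ≈ 12.0416, d(D) ≈ 10.2956, d(E) ≈ 7.8102. Nearest: E = (4, 0) with distance 7.8102.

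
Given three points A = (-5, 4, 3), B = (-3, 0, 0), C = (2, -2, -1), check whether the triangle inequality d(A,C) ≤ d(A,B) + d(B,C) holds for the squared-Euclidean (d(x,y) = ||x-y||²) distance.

d(A,B) = 2² + 4² + 3² = 29, d(B,C) = 5² + 2² + 1² = 30, d(A,C) = 7² + 6² + 4² = 101.
d(A,C) = 101 > 29 + 30 = 59. Triangle inequality is VIOLATED. (Squared-Euclidean is not a metric — this is a counterexample.)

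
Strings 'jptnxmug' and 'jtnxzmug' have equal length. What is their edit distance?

Let D[i][j] be the edit distance between the first i characters of 'jptnxmug' and the first j characters of 'jtnxzmug', with D[i][0] = i, D[0][j] = j, and D[i][j] = D[i-1][j-1] if the characters match, else 1 + min(D[i-1][j], D[i][j-1], D[i-1][j-1]). Filling the table (rows: prefixes of 'jptnxmug', columns: prefixes of 'jtnxzmug'):
     ε  j  t  n  x  z  m  u  g
  ε  0  1  2  3  4  5  6  7  8
  j  1  0  1  2  3  4  5  6  7
  p  2  1  1  2  3  4  5  6  7
  t  3  2  1  2  3  4  5  6  7
  n  4  3  2  1  2  3  4  5  6
  x  5  4  3  2  1  2  3  4  5
  m  6  5  4  3  2  2  2  3  4
  u  7  6  5  4  3  3  3  2  3
  g  8  7  6  5  4  4  4  3  2
The bottom-right entry gives D[8][8] = 2, so no sequence of fewer than 2 edits works. Backtracking through the table gives one optimal edit sequence (2 edits):
  jptnxmug → jtnxmug (del p @2)
  jtnxmug → jtnxzmug (ins z @5)
Edit distance = 2.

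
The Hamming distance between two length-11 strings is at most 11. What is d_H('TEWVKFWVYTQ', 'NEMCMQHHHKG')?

Differing positions: 1, 3, 4, 5, 6, 7, 8, 9, 10, 11. Hamming distance = 10. The maximum possible Hamming distance for length-11 strings is 11, so d_H/11 = 10/11 ≈ 0.9091.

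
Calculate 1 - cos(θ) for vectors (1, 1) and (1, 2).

With u = (1, 1), v = (1, 2):
u·v = 1·1 + 1·2 = 1 + 2 = 3.
|u| = √(1² + 1²) = √2, |v| = √(1² + 2²) = √5, so |u||v| = √(2·5) = √10.
cos θ = (u·v)/(|u||v|) = 3/√10 ≈ 0.9487
Cosine distance = 1 - cos θ ≈ 1 - 0.9487 = 0.0513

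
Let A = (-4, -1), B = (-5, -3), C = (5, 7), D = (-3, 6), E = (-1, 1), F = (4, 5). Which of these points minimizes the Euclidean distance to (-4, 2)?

Distances: d(A) = 3, d(B) ≈ 5.099, d(C) ≈ 10.2956, d(D) ≈ 4.1231, d(E) ≈ 3.1623, d(F) ≈ 8.544. Nearest: A = (-4, -1) with distance 3.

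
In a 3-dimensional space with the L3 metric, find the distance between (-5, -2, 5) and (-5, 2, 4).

(Σ|x_i - y_i|^3)^(1/3) = (|-5 - (-5)|^3 + |-2 - 2|^3 + |5 - 4|^3)^(1/3)
= (0^3 + 4^3 + 1^3)^(1/3) = (0 + 64 + 1)^(1/3) = (65)^(1/3) ≈ 4.0207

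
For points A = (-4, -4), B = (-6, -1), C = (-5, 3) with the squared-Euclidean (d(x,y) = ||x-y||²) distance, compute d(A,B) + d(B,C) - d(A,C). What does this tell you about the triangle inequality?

d(A,B) = 2² + 3² = 13, d(B,C) = 1² + 4² = 17, d(A,C) = 1² + 7² = 50.
d(A,B) + d(B,C) - d(A,C) = 13 + 17 - 50 = 30 - 50 = -20. This is < 0, so the triangle inequality FAILS for these points (squared-Euclidean is not a metric).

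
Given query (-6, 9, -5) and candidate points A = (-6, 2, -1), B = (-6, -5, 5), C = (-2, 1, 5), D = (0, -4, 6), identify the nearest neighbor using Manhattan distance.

Distances: d(A) = 11, d(B) = 24, d(C) = 22, d(D) = 30. Nearest: A = (-6, 2, -1) with distance 11.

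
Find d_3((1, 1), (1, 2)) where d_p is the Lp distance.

(Σ|x_i - y_i|^3)^(1/3) = (|1 - 1|^3 + |1 - 2|^3)^(1/3)
= (0^3 + 1^3)^(1/3) = (0 + 1)^(1/3) = (1)^(1/3) = 1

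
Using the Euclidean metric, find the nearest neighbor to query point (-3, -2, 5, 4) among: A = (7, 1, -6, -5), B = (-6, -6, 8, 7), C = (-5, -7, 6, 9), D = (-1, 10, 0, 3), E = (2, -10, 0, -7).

Distances: d(A) ≈ 17.6352, d(B) ≈ 6.5574, d(C) ≈ 7.4162, d(D) ≈ 13.1909, d(E) ≈ 15.3297. Nearest: B = (-6, -6, 8, 7) with distance 6.5574.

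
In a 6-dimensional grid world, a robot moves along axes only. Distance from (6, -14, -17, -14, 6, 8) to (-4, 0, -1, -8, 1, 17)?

Σ|x_i - y_i| = |6 - (-4)| + |-14 - 0| + |-17 - (-1)| + |-14 - (-8)| + |6 - 1| + |8 - 17| = 10 + 14 + 16 + 6 + 5 + 9 = 60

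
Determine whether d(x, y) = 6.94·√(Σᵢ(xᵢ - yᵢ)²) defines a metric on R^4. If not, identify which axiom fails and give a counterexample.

Yes. The L2 (Euclidean) norm induces a metric on R^4, and multiplying a metric by a positive constant 6.94 > 0 preserves all four axioms: non-negativity (6.94·||x-y|| ≥ 0), identity (6.94·||x-y|| = 0 ⟺ ||x-y|| = 0 ⟺ x = y), symmetry (||x-y|| = ||y-x||), and the triangle inequality (6.94·||x-z|| ≤ 6.94·||x-y|| + 6.94·||y-z||). So d is a metric.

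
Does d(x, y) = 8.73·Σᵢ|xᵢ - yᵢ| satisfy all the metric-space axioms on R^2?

Yes. The L1 (Manhattan) norm induces a metric on R^2, and multiplying a metric by a positive constant 8.73 > 0 preserves all four axioms: non-negativity (8.73·||x-y|| ≥ 0), identity (8.73·||x-y|| = 0 ⟺ ||x-y|| = 0 ⟺ x = y), symmetry (||x-y|| = ||y-x||), and the triangle inequality (8.73·||x-z|| ≤ 8.73·||x-y|| + 8.73·||y-z||). So d is a metric.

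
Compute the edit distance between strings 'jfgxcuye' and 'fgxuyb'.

Let D[i][j] be the edit distance between the first i characters of 'jfgxcuye' and the first j characters of 'fgxuyb', with D[i][0] = i, D[0][j] = j, and D[i][j] = D[i-1][j-1] if the characters match, else 1 + min(D[i-1][j], D[i][j-1], D[i-1][j-1]). Filling the table (rows: prefixes of 'jfgxcuye', columns: prefixes of 'fgxuyb'):
     ε  f  g  x  u  y  b
  ε  0  1  2  3  4  5  6
  j  1  1  2  3  4  5  6
  f  2  1  2  3  4  5  6
  g  3  2  1  2  3  4  5
  x  4  3  2  1  2  3  4
  c  5  4  3  2  2  3  4
  u  6  5  4  3  2  3  4
  y  7  6  5  4  3  2  3
  e  8  7  6  5  4  3  3
The bottom-right entry gives D[8][6] = 3, so no sequence of fewer than 3 edits works. Backtracking through the table gives one optimal edit sequence (3 edits):
  jfgxcuye → fgxcuye (del j @1)
  fgxcuye → fgxuye (del c @4)
  fgxuye → fgxuyb (sub e→b @6)
Edit distance = 3.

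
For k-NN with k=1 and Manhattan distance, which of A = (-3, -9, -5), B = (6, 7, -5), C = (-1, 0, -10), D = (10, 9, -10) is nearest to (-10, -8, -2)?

Distances: d(A) = 11, d(B) = 34, d(C) = 25, d(D) = 45. Nearest: A = (-3, -9, -5) with distance 11.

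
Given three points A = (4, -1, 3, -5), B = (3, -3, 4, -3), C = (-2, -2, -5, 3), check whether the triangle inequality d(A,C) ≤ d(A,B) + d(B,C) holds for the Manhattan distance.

d(A,B) = 1 + 2 + 1 + 2 = 6, d(B,C) = 5 + 1 + 9 + 6 = 21, d(A,C) = 6 + 1 + 8 + 8 = 23.
d(A,C) = 23 ≤ 6 + 21 = 27. Triangle inequality is satisfied.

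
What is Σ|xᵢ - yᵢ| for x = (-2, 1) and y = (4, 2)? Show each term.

Σ|x_i - y_i| = |-2 - 4| + |1 - 2| = 6 + 1 = 7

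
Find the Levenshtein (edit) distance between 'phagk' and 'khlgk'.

Let D[i][j] be the edit distance between the first i characters of 'phagk' and the first j characters of 'khlgk', with D[i][0] = i, D[0][j] = j, and D[i][j] = D[i-1][j-1] if the characters match, else 1 + min(D[i-1][j], D[i][j-1], D[i-1][j-1]). Filling the table (rows: prefixes of 'phagk', columns: prefixes of 'khlgk'):
     ε  k  h  l  g  k
  ε  0  1  2  3  4  5
  p  1  1  2  3  4  5
  h  2  2  1  2  3  4
  a  3  3  2  2  3  4
  g  4  4  3  3  2  3
  k  5  4  4  4  3  2
The bottom-right entry gives D[5][5] = 2, so no sequence of fewer than 2 edits works. Backtracking through the table gives one optimal edit sequence (2 edits):
  phagk → khagk (sub p→k @1)
  khagk → khlgk (sub a→l @3)
Edit distance = 2.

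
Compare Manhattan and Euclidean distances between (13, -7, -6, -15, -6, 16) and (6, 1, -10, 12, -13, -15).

L1 = |13 - 6| + |-7 - 1| + |-6 - (-10)| + |-15 - 12| + |-6 - (-13)| + |16 - (-15)| = 7 + 8 + 4 + 27 + 7 + 31 = 84
L2 = √(7² + 8² + 4² + 27² + 7² + 31²) = √1868 ≈ 43.2204
L1 ≥ L2 always (equality iff movement is along one axis); L1 > L2 here.
Ratio L1/L2 = 84/√1868 ≈ 1.9435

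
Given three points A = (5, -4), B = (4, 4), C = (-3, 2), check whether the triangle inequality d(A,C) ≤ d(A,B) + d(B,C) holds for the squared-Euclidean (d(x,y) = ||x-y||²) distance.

d(A,B) = 1² + 8² = 65, d(B,C) = 7² + 2² = 53, d(A,C) = 8² + 6² = 100.
d(A,C) = 100 ≤ 65 + 53 = 118. Triangle inequality is satisfied.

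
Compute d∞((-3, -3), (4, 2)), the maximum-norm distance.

max(|x_i - y_i|) = max(|-3 - 4|, |-3 - 2|) = max(7, 5) = 7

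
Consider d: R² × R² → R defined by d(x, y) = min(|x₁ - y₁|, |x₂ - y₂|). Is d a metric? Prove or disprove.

No. d fails identity of indiscernibles: take x = (1, 0) and y = (1, 6). Then d(x,y) = min(|1 - 1|, |0 - 6|) = min(0, 6) = 0, yet x ≠ y.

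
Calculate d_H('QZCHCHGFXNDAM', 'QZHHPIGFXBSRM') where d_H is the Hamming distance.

Differing positions: 3, 5, 6, 10, 11, 12. Hamming distance = 6.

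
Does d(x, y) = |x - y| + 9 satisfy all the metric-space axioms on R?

No. d fails identity of indiscernibles (specifically d(x,x) = 0): d(7, 7) = |7 - 7| + 9 = 0 + 9 = 9 ≠ 0.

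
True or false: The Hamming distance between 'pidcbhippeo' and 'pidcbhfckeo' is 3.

Differing positions: 7, 8, 9. Hamming distance = 3, so the claim is true.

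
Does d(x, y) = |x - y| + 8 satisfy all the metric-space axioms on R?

No. d fails identity of indiscernibles (specifically d(x,x) = 0): d(0, 0) = |0 - 0| + 8 = 0 + 8 = 8 ≠ 0.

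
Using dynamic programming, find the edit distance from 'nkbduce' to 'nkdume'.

Let D[i][j] be the edit distance between the first i characters of 'nkbduce' and the first j characters of 'nkdume', with D[i][0] = i, D[0][j] = j, and D[i][j] = D[i-1][j-1] if the characters match, else 1 + min(D[i-1][j], D[i][j-1], D[i-1][j-1]). Filling the table (rows: prefixes of 'nkbduce', columns: prefixes of 'nkdume'):
     ε  n  k  d  u  m  e
  ε  0  1  2  3  4  5  6
  n  1  0  1  2  3  4  5
  k  2  1  0  1  2  3  4
  b  3  2  1  1  2  3  4
  d  4  3  2  1  2  3  4
  u  5  4  3  2  1  2  3
  c  6  5  4  3  2  2  3
  e  7  6  5  4  3  3  2
The bottom-right entry gives D[7][6] = 2, so no sequence of fewer than 2 edits works. Backtracking through the table gives one optimal edit sequence (2 edits):
  nkbduce → nkduce (del b @3)
  nkduce → nkdume (sub c→m @5)
Edit distance = 2.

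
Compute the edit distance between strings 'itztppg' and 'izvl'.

Let D[i][j] be the edit distance between the first i characters of 'itztppg' and the first j characters of 'izvl', with D[i][0] = i, D[0][j] = j, and D[i][j] = D[i-1][j-1] if the characters match, else 1 + min(D[i-1][j], D[i][j-1], D[i-1][j-1]). Filling the table (rows: prefixes of 'itztppg', columns: prefixes of 'izvl'):
     ε  i  z  v  l
  ε  0  1  2  3  4
  i  1  0  1  2  3
  t  2  1  1  2  3
  z  3  2  1  2  3
  t  4  3  2  2  3
  p  5  4  3  3  3
  p  6  5  4  4  4
  g  7  6  5  5  5
The bottom-right entry gives D[7][4] = 5, so no sequence of fewer than 5 edits works. Backtracking through the table gives one optimal edit sequence (5 edits):
  itztppg → iztppg (del t @2)
  iztppg → izppg (del t @3)
  izppg → izpg (del p @3)
  izpg → izvg (sub p→v @3)
  izvg → izvl (sub g→l @4)
Edit distance = 5.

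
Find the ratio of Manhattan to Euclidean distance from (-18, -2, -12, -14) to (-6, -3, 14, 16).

L1 = |-18 - (-6)| + |-2 - (-3)| + |-12 - 14| + |-14 - 16| = 12 + 1 + 26 + 30 = 69
L2 = √(12² + 1² + 26² + 30²) = √1721 ≈ 41.4849
L1 ≥ L2 always (equality iff movement is along one axis); L1 > L2 here.
Ratio L1/L2 = 69/√1721 ≈ 1.6633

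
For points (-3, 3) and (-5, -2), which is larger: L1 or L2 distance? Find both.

L1 = |-3 - (-5)| + |3 - (-2)| = 2 + 5 = 7
L2 = √(2² + 5²) = √29 ≈ 5.3852
L1 ≥ L2 always (equality iff movement is along one axis); L1 > L2 here.
Ratio L1/L2 = 7/√29 ≈ 1.2999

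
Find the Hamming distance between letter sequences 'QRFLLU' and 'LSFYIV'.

Differing positions: 1, 2, 4, 5, 6. Hamming distance = 5.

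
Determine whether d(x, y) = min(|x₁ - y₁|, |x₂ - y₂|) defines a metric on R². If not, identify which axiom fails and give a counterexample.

No. d fails identity of indiscernibles: take x = (3, 0) and y = (3, 5). Then d(x,y) = min(|3 - 3|, |0 - 5|) = min(0, 5) = 0, yet x ≠ y.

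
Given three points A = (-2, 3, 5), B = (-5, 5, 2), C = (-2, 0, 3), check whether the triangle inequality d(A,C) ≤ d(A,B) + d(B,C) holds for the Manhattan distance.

d(A,B) = 3 + 2 + 3 = 8, d(B,C) = 3 + 5 + 1 = 9, d(A,C) = 0 + 3 + 2 = 5.
d(A,C) = 5 ≤ 8 + 9 = 17. Triangle inequality is satisfied.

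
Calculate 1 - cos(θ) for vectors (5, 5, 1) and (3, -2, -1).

With u = (5, 5, 1), v = (3, -2, -1):
u·v = 5·3 + 5·(-2) + 1·(-1) = 15 + (-10) + (-1) = 4.
|u| = √(5² + 5² + 1²) = √51, |v| = √(3² + (-2)² + (-1)²) = √14, so |u||v| = √(51·14) = √714.
cos θ = (u·v)/(|u||v|) = 4/√714 ≈ 0.1497
Cosine distance = 1 - cos θ ≈ 1 - 0.1497 = 0.8503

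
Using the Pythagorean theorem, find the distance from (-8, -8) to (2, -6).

√(Σ(x_i - y_i)²) = √((-8 - 2)² + (-8 - (-6))²)
= √((-10)² + (-2)²) = √(100 + 4) = √104 ≈ 10.198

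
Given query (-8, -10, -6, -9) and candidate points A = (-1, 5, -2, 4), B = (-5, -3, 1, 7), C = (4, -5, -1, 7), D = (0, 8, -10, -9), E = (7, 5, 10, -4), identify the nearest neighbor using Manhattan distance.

Distances: d(A) = 39, d(B) = 33, d(C) = 38, d(D) = 30, d(E) = 51. Nearest: D = (0, 8, -10, -9) with distance 30.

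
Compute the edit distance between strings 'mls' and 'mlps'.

Let D[i][j] be the edit distance between the first i characters of 'mls' and the first j characters of 'mlps', with D[i][0] = i, D[0][j] = j, and D[i][j] = D[i-1][j-1] if the characters match, else 1 + min(D[i-1][j], D[i][j-1], D[i-1][j-1]). Filling the table (rows: prefixes of 'mls', columns: prefixes of 'mlps'):
     ε  m  l  p  s
  ε  0  1  2  3  4
  m  1  0  1  2  3
  l  2  1  0  1  2
  s  3  2  1  1  1
The bottom-right entry gives D[3][4] = 1, so no sequence of fewer than 1 edit works. Backtracking through the table gives one optimal edit sequence (1 edit):
  mls → mlps (ins p @3)
Edit distance = 1.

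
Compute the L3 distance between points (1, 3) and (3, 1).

(Σ|x_i - y_i|^3)^(1/3) = (|1 - 3|^3 + |3 - 1|^3)^(1/3)
= (2^3 + 2^3)^(1/3) = (8 + 8)^(1/3) = (16)^(1/3) ≈ 2.5198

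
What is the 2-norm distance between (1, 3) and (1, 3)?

(Σ|x_i - y_i|^2)^(1/2) = (|1 - 1|^2 + |3 - 3|^2)^(1/2)
= (0^2 + 0^2)^(1/2) = (0 + 0)^(1/2) = (0)^(1/2) = 0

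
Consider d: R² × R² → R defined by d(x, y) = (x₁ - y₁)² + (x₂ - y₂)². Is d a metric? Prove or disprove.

No. The squared Euclidean distance fails the triangle inequality. Counterexample: x = (0, 0), y = (1, 4), z = (2, 8). d(x,z) = 2² + 8² = 68, but d(x,y) + d(y,z) = (1² + 4²) + (1² + 4²) = 17 + 17 = 34. Since 68 > 34, the triangle inequality is violated. (Note: √d, the ordinary Euclidean distance, IS a metric.)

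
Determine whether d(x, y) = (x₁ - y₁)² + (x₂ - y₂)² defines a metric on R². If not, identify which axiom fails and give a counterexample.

No. The squared Euclidean distance fails the triangle inequality. Counterexample: x = (0, 0), y = (2, 3), z = (4, 6). d(x,z) = 4² + 6² = 52, but d(x,y) + d(y,z) = (2² + 3²) + (2² + 3²) = 13 + 13 = 26. Since 52 > 26, the triangle inequality is violated. (Note: √d, the ordinary Euclidean distance, IS a metric.)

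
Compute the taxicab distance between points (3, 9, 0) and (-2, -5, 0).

Σ|x_i - y_i| = |3 - (-2)| + |9 - (-5)| + |0 - 0| = 5 + 14 + 0 = 19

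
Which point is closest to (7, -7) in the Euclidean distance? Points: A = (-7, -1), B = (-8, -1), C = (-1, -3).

Distances: d(A) ≈ 15.2315, d(B) ≈ 16.1555, d(C) ≈ 8.9443. Nearest: C = (-1, -3) with distance 8.9443.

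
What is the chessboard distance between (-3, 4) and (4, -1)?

max(|x_i - y_i|) = max(|-3 - 4|, |4 - (-1)|) = max(7, 5) = 7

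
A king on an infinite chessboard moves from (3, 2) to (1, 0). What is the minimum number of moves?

max(|x_i - y_i|) = max(|3 - 1|, |2 - 0|) = max(2, 2) = 2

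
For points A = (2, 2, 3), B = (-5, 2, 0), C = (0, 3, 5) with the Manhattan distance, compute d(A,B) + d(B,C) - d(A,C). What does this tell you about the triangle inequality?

d(A,B) = 7 + 0 + 3 = 10, d(B,C) = 5 + 1 + 5 = 11, d(A,C) = 2 + 1 + 2 = 5.
d(A,B) + d(B,C) - d(A,C) = 10 + 11 - 5 = 21 - 5 = 16. This is ≥ 0, so the triangle inequality holds for these points.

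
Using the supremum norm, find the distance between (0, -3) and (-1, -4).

max(|x_i - y_i|) = max(|0 - (-1)|, |-3 - (-4)|) = max(1, 1) = 1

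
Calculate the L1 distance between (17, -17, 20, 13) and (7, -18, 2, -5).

Σ|x_i - y_i| = |17 - 7| + |-17 - (-18)| + |20 - 2| + |13 - (-5)| = 10 + 1 + 18 + 18 = 47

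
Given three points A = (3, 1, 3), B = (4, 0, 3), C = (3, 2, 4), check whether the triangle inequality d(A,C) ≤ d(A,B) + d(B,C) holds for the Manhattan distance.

d(A,B) = 1 + 1 + 0 = 2, d(B,C) = 1 + 2 + 1 = 4, d(A,C) = 0 + 1 + 1 = 2.
d(A,C) = 2 ≤ 2 + 4 = 6. Triangle inequality is satisfied.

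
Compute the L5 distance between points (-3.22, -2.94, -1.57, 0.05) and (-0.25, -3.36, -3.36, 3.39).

(Σ|x_i - y_i|^5)^(1/5) = (|-3.22 - (-0.25)|^5 + |-2.94 - (-3.36)|^5 + |-1.57 - (-3.36)|^5 + |0.05 - 3.39|^5)^(1/5)
= (2.97^5 + 0.42^5 + 1.79^5 + 3.34^5)^(1/5) ≈ (231.0906 + 0.0131 + 18.3766 + 415.6544)^(1/5) = (665.1347)^(1/5) ≈ 3.6693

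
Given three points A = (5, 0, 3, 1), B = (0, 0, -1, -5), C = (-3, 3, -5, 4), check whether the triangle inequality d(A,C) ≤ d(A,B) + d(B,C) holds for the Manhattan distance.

d(A,B) = 5 + 0 + 4 + 6 = 15, d(B,C) = 3 + 3 + 4 + 9 = 19, d(A,C) = 8 + 3 + 8 + 3 = 22.
d(A,C) = 22 ≤ 15 + 19 = 34. Triangle inequality is satisfied.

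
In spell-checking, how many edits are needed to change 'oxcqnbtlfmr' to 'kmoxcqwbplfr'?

Let D[i][j] be the edit distance between the first i characters of 'oxcqnbtlfmr' and the first j characters of 'kmoxcqwbplfr', with D[i][0] = i, D[0][j] = j, and D[i][j] = D[i-1][j-1] if the characters match, else 1 + min(D[i-1][j], D[i][j-1], D[i-1][j-1]). Filling the table (rows: prefixes of 'oxcqnbtlfmr', columns: prefixes of 'kmoxcqwbplfr'):
     ε  k  m  o  x  c  q  w  b  p  l  f  r
  ε  0  1  2  3  4  5  6  7  8  9 10 11 12
  o  1  1  2  2  3  4  5  6  7  8  9 10 11
  x  2  2  2  3  2  3  4  5  6  7  8  9 10
  c  3  3  3  3  3  2  3  4  5  6  7  8  9
  q  4  4  4  4  4  3  2  3  4  5  6  7  8
  n  5  5  5  5  5  4  3  3  4  5  6  7  8
  b  6  6  6  6  6  5  4  4  3  4  5  6  7
  t  7  7  7  7  7  6  5  5  4  4  5  6  7
  l  8  8  8  8  8  7  6  6  5  5  4  5  6
  f  9  9  9  9  9  8  7  7  6  6  5  4  5
  m 10 10  9 10 10  9  8  8  7  7  6  5  5
  r 11 11 10 10 11 10  9  9  8  8  7  6  5
The bottom-right entry gives D[11][12] = 5, so no sequence of fewer than 5 edits works. Backtracking through the table gives one optimal edit sequence (5 edits):
  oxcqnbtlfmr → koxcqnbtlfmr (ins k @1)
  koxcqnbtlfmr → kmoxcqnbtlfmr (ins m @2)
  kmoxcqnbtlfmr → kmoxcqwbtlfmr (sub n→w @7)
  kmoxcqwbtlfmr → kmoxcqwbplfmr (sub t→p @9)
  kmoxcqwbplfmr → kmoxcqwbplfr (del m @12)
Edit distance = 5.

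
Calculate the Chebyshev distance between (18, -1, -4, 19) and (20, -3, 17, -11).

max(|x_i - y_i|) = max(|18 - 20|, |-1 - (-3)|, |-4 - 17|, |19 - (-11)|) = max(2, 2, 21, 30) = 30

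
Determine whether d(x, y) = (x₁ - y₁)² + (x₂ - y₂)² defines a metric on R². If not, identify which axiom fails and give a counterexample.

No. The squared Euclidean distance fails the triangle inequality. Counterexample: x = (0, 0), y = (2, 2), z = (4, 4). d(x,z) = 4² + 4² = 32, but d(x,y) + d(y,z) = (2² + 2²) + (2² + 2²) = 8 + 8 = 16. Since 32 > 16, the triangle inequality is violated. (Note: √d, the ordinary Euclidean distance, IS a metric.)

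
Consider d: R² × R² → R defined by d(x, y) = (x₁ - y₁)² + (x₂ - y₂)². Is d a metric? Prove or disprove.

No. The squared Euclidean distance fails the triangle inequality. Counterexample: x = (0, 0), y = (3, 4), z = (6, 8). d(x,z) = 6² + 8² = 100, but d(x,y) + d(y,z) = (3² + 4²) + (3² + 4²) = 25 + 25 = 50. Since 100 > 50, the triangle inequality is violated. (Note: √d, the ordinary Euclidean distance, IS a metric.)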